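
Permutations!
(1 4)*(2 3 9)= (1 4)(2 3 9)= [0, 4, 3, 9, 1, 5, 6, 7, 8, 2]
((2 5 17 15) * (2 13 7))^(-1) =(2 7 13 15 17 5)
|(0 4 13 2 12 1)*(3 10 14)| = 6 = |(0 4 13 2 12 1)(3 10 14)|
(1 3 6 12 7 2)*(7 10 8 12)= (1 3 6 7 2)(8 12 10)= [0, 3, 1, 6, 4, 5, 7, 2, 12, 9, 8, 11, 10]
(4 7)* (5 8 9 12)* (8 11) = (4 7)(5 11 8 9 12) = [0, 1, 2, 3, 7, 11, 6, 4, 9, 12, 10, 8, 5]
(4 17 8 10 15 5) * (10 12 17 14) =(4 14 10 15 5)(8 12 17) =[0, 1, 2, 3, 14, 4, 6, 7, 12, 9, 15, 11, 17, 13, 10, 5, 16, 8]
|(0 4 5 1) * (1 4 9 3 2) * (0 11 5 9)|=|(1 11 5 4 9 3 2)|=7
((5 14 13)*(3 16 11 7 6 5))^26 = ((3 16 11 7 6 5 14 13))^26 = (3 11 6 14)(5 13 16 7)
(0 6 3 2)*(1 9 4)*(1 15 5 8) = (0 6 3 2)(1 9 4 15 5 8) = [6, 9, 0, 2, 15, 8, 3, 7, 1, 4, 10, 11, 12, 13, 14, 5]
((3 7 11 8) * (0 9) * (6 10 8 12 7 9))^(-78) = (12)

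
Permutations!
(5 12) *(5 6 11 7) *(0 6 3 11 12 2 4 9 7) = (0 6 12 3 11)(2 4 9 7 5) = [6, 1, 4, 11, 9, 2, 12, 5, 8, 7, 10, 0, 3]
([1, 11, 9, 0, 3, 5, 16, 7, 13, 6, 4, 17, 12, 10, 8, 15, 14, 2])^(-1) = [3, 0, 17, 4, 10, 5, 9, 7, 14, 2, 13, 1, 12, 8, 16, 15, 6, 11]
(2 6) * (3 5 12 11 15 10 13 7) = (2 6)(3 5 12 11 15 10 13 7) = [0, 1, 6, 5, 4, 12, 2, 3, 8, 9, 13, 15, 11, 7, 14, 10]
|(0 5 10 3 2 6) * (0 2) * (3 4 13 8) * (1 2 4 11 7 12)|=|(0 5 10 11 7 12 1 2 6 4 13 8 3)|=13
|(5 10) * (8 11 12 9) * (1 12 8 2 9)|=2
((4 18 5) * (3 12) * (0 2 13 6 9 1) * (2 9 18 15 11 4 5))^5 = (0 1 9)(2 13 6 18)(3 12)(4 11 15)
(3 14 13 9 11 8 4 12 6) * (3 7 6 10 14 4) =(3 4 12 10 14 13 9 11 8)(6 7) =[0, 1, 2, 4, 12, 5, 7, 6, 3, 11, 14, 8, 10, 9, 13]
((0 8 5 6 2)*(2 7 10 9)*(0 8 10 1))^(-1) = (0 1 7 6 5 8 2 9 10)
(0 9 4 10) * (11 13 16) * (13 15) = (0 9 4 10)(11 15 13 16) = [9, 1, 2, 3, 10, 5, 6, 7, 8, 4, 0, 15, 12, 16, 14, 13, 11]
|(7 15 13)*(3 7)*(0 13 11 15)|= 4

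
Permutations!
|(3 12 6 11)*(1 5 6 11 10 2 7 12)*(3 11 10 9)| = |(1 5 6 9 3)(2 7 12 10)| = 20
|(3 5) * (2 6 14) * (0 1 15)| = |(0 1 15)(2 6 14)(3 5)| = 6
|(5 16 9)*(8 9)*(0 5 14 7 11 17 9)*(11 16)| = |(0 5 11 17 9 14 7 16 8)| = 9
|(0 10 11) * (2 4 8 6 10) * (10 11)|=6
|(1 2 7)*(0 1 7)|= |(7)(0 1 2)|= 3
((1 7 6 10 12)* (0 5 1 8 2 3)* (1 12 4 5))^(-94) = ((0 1 7 6 10 4 5 12 8 2 3))^(-94) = (0 4 3 10 2 6 8 7 12 1 5)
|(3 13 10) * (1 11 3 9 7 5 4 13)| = |(1 11 3)(4 13 10 9 7 5)| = 6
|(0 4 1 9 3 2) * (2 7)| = |(0 4 1 9 3 7 2)| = 7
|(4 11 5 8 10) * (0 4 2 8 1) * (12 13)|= 30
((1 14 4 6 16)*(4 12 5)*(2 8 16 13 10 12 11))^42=((1 14 11 2 8 16)(4 6 13 10 12 5))^42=(16)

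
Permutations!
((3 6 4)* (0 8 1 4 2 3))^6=((0 8 1 4)(2 3 6))^6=(0 1)(4 8)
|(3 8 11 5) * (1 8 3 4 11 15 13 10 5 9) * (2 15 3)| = |(1 8 3 2 15 13 10 5 4 11 9)| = 11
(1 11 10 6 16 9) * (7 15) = [0, 11, 2, 3, 4, 5, 16, 15, 8, 1, 6, 10, 12, 13, 14, 7, 9] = (1 11 10 6 16 9)(7 15)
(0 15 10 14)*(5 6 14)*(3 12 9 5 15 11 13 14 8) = (0 11 13 14)(3 12 9 5 6 8)(10 15) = [11, 1, 2, 12, 4, 6, 8, 7, 3, 5, 15, 13, 9, 14, 0, 10]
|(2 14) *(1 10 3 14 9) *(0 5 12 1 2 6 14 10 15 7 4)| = |(0 5 12 1 15 7 4)(2 9)(3 10)(6 14)| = 14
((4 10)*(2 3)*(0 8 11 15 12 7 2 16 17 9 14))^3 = ((0 8 11 15 12 7 2 3 16 17 9 14)(4 10))^3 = (0 15 2 17)(3 9 8 12)(4 10)(7 16 14 11)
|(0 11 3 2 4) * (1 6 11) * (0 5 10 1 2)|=9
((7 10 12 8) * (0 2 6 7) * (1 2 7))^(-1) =((0 7 10 12 8)(1 2 6))^(-1) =(0 8 12 10 7)(1 6 2)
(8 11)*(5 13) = [0, 1, 2, 3, 4, 13, 6, 7, 11, 9, 10, 8, 12, 5] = (5 13)(8 11)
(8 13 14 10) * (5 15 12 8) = (5 15 12 8 13 14 10) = [0, 1, 2, 3, 4, 15, 6, 7, 13, 9, 5, 11, 8, 14, 10, 12]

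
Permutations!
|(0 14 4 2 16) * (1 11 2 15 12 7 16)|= |(0 14 4 15 12 7 16)(1 11 2)|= 21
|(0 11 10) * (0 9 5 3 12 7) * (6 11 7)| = 14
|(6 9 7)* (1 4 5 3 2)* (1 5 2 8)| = |(1 4 2 5 3 8)(6 9 7)| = 6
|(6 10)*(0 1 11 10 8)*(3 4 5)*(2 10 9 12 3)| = |(0 1 11 9 12 3 4 5 2 10 6 8)| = 12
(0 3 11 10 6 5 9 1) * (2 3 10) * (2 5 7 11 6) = [10, 0, 3, 6, 4, 9, 7, 11, 8, 1, 2, 5] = (0 10 2 3 6 7 11 5 9 1)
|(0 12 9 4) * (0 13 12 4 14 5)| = 7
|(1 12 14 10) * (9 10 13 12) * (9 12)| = 6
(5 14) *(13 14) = (5 13 14) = [0, 1, 2, 3, 4, 13, 6, 7, 8, 9, 10, 11, 12, 14, 5]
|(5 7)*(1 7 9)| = 4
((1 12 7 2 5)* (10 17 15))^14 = ((1 12 7 2 5)(10 17 15))^14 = (1 5 2 7 12)(10 15 17)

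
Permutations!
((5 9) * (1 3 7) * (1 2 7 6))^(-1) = ((1 3 6)(2 7)(5 9))^(-1) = (1 6 3)(2 7)(5 9)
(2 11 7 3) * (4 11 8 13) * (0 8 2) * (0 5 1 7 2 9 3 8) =(1 7 8 13 4 11 2 9 3 5) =[0, 7, 9, 5, 11, 1, 6, 8, 13, 3, 10, 2, 12, 4]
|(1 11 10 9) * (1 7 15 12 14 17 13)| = 10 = |(1 11 10 9 7 15 12 14 17 13)|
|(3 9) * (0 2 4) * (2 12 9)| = 6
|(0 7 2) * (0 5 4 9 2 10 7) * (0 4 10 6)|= 8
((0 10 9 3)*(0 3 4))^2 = ((0 10 9 4))^2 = (0 9)(4 10)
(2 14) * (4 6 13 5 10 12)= (2 14)(4 6 13 5 10 12)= [0, 1, 14, 3, 6, 10, 13, 7, 8, 9, 12, 11, 4, 5, 2]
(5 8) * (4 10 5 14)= [0, 1, 2, 3, 10, 8, 6, 7, 14, 9, 5, 11, 12, 13, 4]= (4 10 5 8 14)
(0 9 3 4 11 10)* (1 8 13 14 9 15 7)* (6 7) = (0 15 6 7 1 8 13 14 9 3 4 11 10) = [15, 8, 2, 4, 11, 5, 7, 1, 13, 3, 0, 10, 12, 14, 9, 6]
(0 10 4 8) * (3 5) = [10, 1, 2, 5, 8, 3, 6, 7, 0, 9, 4] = (0 10 4 8)(3 5)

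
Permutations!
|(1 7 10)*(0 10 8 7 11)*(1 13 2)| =6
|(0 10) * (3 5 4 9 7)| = |(0 10)(3 5 4 9 7)| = 10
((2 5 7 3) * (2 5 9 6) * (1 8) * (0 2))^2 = (0 9)(2 6)(3 7 5)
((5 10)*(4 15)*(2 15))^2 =(2 4 15) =((2 15 4)(5 10))^2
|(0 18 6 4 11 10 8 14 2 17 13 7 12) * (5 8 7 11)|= |(0 18 6 4 5 8 14 2 17 13 11 10 7 12)|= 14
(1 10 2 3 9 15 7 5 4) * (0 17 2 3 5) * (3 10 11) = (0 17 2 5 4 1 11 3 9 15 7) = [17, 11, 5, 9, 1, 4, 6, 0, 8, 15, 10, 3, 12, 13, 14, 7, 16, 2]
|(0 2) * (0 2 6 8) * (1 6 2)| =|(0 2 1 6 8)| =5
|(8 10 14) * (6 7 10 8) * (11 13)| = 4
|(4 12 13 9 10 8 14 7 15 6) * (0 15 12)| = 28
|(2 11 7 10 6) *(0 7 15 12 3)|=|(0 7 10 6 2 11 15 12 3)|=9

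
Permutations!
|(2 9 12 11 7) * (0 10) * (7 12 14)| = 4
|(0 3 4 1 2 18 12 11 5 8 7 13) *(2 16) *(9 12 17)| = 15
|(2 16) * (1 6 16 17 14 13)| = 7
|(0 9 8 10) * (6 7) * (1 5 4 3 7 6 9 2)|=10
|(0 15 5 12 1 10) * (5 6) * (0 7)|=|(0 15 6 5 12 1 10 7)|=8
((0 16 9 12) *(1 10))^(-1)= (0 12 9 16)(1 10)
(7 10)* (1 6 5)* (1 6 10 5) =(1 10 7 5 6) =[0, 10, 2, 3, 4, 6, 1, 5, 8, 9, 7]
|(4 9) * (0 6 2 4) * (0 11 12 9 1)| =|(0 6 2 4 1)(9 11 12)| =15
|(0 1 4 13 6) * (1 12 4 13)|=|(0 12 4 1 13 6)|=6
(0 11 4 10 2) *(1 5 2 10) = (0 11 4 1 5 2) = [11, 5, 0, 3, 1, 2, 6, 7, 8, 9, 10, 4]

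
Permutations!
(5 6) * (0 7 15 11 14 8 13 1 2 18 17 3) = [7, 2, 18, 0, 4, 6, 5, 15, 13, 9, 10, 14, 12, 1, 8, 11, 16, 3, 17] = (0 7 15 11 14 8 13 1 2 18 17 3)(5 6)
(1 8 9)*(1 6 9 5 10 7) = (1 8 5 10 7)(6 9) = [0, 8, 2, 3, 4, 10, 9, 1, 5, 6, 7]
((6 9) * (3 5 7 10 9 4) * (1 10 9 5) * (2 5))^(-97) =(1 2 7 6 3 10 5 9 4)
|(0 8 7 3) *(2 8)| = 5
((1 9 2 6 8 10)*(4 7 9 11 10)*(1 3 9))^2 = (1 10 9 6 4)(2 8 7 11 3)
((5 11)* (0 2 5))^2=(0 5)(2 11)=((0 2 5 11))^2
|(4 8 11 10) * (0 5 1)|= |(0 5 1)(4 8 11 10)|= 12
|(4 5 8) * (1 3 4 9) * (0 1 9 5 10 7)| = |(0 1 3 4 10 7)(5 8)| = 6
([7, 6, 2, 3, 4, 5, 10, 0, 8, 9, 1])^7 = [7, 6, 2, 3, 4, 5, 10, 0, 8, 9, 1]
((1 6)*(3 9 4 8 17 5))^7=(1 6)(3 9 4 8 17 5)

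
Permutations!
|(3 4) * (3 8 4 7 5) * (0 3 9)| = |(0 3 7 5 9)(4 8)| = 10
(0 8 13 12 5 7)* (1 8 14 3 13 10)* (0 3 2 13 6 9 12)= (0 14 2 13)(1 8 10)(3 6 9 12 5 7)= [14, 8, 13, 6, 4, 7, 9, 3, 10, 12, 1, 11, 5, 0, 2]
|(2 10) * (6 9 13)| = |(2 10)(6 9 13)| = 6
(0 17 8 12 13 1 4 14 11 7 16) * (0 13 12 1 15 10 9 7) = [17, 4, 2, 3, 14, 5, 6, 16, 1, 7, 9, 0, 12, 15, 11, 10, 13, 8] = (0 17 8 1 4 14 11)(7 16 13 15 10 9)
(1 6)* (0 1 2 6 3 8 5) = (0 1 3 8 5)(2 6) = [1, 3, 6, 8, 4, 0, 2, 7, 5]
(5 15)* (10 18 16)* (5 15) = [0, 1, 2, 3, 4, 5, 6, 7, 8, 9, 18, 11, 12, 13, 14, 15, 10, 17, 16] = (10 18 16)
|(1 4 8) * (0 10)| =6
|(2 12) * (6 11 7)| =|(2 12)(6 11 7)| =6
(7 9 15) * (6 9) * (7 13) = (6 9 15 13 7) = [0, 1, 2, 3, 4, 5, 9, 6, 8, 15, 10, 11, 12, 7, 14, 13]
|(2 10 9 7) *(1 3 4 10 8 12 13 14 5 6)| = |(1 3 4 10 9 7 2 8 12 13 14 5 6)| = 13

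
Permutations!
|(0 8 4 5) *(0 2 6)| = 6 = |(0 8 4 5 2 6)|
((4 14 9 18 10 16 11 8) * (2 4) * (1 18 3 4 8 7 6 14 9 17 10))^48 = (18)(6 7 11 16 10 17 14)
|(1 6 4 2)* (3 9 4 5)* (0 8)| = |(0 8)(1 6 5 3 9 4 2)| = 14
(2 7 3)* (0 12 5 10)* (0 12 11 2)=[11, 1, 7, 0, 4, 10, 6, 3, 8, 9, 12, 2, 5]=(0 11 2 7 3)(5 10 12)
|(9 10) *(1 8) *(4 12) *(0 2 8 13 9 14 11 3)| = 10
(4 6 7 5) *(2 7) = (2 7 5 4 6) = [0, 1, 7, 3, 6, 4, 2, 5]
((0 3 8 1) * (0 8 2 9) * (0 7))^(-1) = ((0 3 2 9 7)(1 8))^(-1) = (0 7 9 2 3)(1 8)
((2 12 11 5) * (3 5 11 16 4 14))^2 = ((2 12 16 4 14 3 5))^2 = (2 16 14 5 12 4 3)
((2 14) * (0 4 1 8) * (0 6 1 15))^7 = (0 4 15)(1 8 6)(2 14) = ((0 4 15)(1 8 6)(2 14))^7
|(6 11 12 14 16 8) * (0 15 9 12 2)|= |(0 15 9 12 14 16 8 6 11 2)|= 10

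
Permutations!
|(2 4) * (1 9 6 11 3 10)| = |(1 9 6 11 3 10)(2 4)| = 6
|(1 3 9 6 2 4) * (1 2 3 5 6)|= |(1 5 6 3 9)(2 4)|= 10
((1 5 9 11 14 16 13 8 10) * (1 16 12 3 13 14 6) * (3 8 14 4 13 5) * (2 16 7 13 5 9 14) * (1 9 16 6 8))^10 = ((1 3 16 4 5 14 12)(2 6 9 11 8 10 7 13))^10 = (1 4 12 16 14 3 5)(2 9 8 7)(6 11 10 13)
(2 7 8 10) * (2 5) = (2 7 8 10 5) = [0, 1, 7, 3, 4, 2, 6, 8, 10, 9, 5]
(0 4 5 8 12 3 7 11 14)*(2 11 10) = (0 4 5 8 12 3 7 10 2 11 14) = [4, 1, 11, 7, 5, 8, 6, 10, 12, 9, 2, 14, 3, 13, 0]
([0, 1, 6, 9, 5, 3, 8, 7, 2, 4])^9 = (3 9 4 5)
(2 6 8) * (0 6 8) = [6, 1, 8, 3, 4, 5, 0, 7, 2] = (0 6)(2 8)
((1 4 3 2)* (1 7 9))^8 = (1 3 7)(2 9 4) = ((1 4 3 2 7 9))^8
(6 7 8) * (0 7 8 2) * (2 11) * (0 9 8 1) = [7, 0, 9, 3, 4, 5, 1, 11, 6, 8, 10, 2] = (0 7 11 2 9 8 6 1)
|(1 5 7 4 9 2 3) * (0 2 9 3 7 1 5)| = 7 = |(9)(0 2 7 4 3 5 1)|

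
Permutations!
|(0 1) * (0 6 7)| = 4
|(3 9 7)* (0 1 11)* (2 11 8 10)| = 6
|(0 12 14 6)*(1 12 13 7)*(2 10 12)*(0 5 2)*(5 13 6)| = |(0 6 13 7 1)(2 10 12 14 5)| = 5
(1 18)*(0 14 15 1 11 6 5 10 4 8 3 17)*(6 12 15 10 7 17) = (0 14 10 4 8 3 6 5 7 17)(1 18 11 12 15) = [14, 18, 2, 6, 8, 7, 5, 17, 3, 9, 4, 12, 15, 13, 10, 1, 16, 0, 11]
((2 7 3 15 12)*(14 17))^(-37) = ((2 7 3 15 12)(14 17))^(-37) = (2 15 7 12 3)(14 17)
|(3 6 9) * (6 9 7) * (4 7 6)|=|(3 9)(4 7)|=2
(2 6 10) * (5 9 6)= (2 5 9 6 10)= [0, 1, 5, 3, 4, 9, 10, 7, 8, 6, 2]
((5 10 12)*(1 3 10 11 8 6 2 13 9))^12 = ((1 3 10 12 5 11 8 6 2 13 9))^12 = (1 3 10 12 5 11 8 6 2 13 9)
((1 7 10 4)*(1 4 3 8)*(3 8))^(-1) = (1 8 10 7)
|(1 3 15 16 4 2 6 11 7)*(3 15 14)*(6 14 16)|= 5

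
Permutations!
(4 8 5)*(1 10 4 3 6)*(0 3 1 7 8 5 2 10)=(0 3 6 7 8 2 10 4 5 1)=[3, 0, 10, 6, 5, 1, 7, 8, 2, 9, 4]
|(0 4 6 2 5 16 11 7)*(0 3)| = 9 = |(0 4 6 2 5 16 11 7 3)|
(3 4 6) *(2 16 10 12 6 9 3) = (2 16 10 12 6)(3 4 9) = [0, 1, 16, 4, 9, 5, 2, 7, 8, 3, 12, 11, 6, 13, 14, 15, 10]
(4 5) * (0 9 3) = (0 9 3)(4 5) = [9, 1, 2, 0, 5, 4, 6, 7, 8, 3]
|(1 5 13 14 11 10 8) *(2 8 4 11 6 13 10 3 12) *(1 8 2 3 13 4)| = 30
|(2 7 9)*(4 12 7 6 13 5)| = 8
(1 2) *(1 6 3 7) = (1 2 6 3 7) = [0, 2, 6, 7, 4, 5, 3, 1]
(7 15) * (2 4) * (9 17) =(2 4)(7 15)(9 17) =[0, 1, 4, 3, 2, 5, 6, 15, 8, 17, 10, 11, 12, 13, 14, 7, 16, 9]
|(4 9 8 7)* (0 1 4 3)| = 7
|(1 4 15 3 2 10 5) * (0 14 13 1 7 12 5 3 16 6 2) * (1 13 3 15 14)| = 15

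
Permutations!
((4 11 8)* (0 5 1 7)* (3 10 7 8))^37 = (0 5 1 8 4 11 3 10 7)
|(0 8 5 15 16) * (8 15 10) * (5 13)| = 12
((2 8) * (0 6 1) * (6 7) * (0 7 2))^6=(8)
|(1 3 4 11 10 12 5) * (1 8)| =|(1 3 4 11 10 12 5 8)| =8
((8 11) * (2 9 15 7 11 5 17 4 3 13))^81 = (2 11 4 9 8 3 15 5 13 7 17)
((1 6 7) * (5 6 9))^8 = (1 6 9 7 5)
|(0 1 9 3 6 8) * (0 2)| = |(0 1 9 3 6 8 2)| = 7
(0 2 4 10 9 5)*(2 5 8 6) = (0 5)(2 4 10 9 8 6) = [5, 1, 4, 3, 10, 0, 2, 7, 6, 8, 9]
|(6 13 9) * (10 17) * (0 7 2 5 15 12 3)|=42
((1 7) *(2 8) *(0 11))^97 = (0 11)(1 7)(2 8)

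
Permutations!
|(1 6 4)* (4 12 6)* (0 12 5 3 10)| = |(0 12 6 5 3 10)(1 4)| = 6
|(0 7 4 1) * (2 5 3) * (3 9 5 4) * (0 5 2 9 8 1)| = 6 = |(0 7 3 9 2 4)(1 5 8)|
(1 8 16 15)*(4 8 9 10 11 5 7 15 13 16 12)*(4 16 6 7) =(1 9 10 11 5 4 8 12 16 13 6 7 15) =[0, 9, 2, 3, 8, 4, 7, 15, 12, 10, 11, 5, 16, 6, 14, 1, 13]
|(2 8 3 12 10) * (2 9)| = |(2 8 3 12 10 9)| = 6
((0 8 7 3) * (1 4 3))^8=(0 7 4)(1 3 8)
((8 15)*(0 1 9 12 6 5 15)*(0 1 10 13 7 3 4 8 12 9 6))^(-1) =(0 12 15 5 6 1 8 4 3 7 13 10)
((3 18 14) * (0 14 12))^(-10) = ((0 14 3 18 12))^(-10) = (18)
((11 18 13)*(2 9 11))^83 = (2 18 9 13 11)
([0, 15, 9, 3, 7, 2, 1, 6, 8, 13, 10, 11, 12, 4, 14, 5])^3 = (1 2 4)(5 13 6)(7 15 9)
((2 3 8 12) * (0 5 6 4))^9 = (0 5 6 4)(2 3 8 12) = ((0 5 6 4)(2 3 8 12))^9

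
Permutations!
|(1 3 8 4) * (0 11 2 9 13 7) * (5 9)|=|(0 11 2 5 9 13 7)(1 3 8 4)|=28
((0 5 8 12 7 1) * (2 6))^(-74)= (0 7 8)(1 12 5)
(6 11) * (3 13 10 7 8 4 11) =(3 13 10 7 8 4 11 6) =[0, 1, 2, 13, 11, 5, 3, 8, 4, 9, 7, 6, 12, 10]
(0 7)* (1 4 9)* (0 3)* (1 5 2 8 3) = (0 7 1 4 9 5 2 8 3) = [7, 4, 8, 0, 9, 2, 6, 1, 3, 5]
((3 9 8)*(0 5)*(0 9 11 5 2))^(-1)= (0 2)(3 8 9 5 11)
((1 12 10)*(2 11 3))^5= (1 10 12)(2 3 11)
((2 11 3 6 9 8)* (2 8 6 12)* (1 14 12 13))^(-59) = ((1 14 12 2 11 3 13)(6 9))^(-59) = (1 11 14 3 12 13 2)(6 9)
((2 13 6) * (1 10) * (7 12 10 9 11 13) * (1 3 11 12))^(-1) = (1 7 2 6 13 11 3 10 12 9)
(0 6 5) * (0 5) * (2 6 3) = (0 3 2 6) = [3, 1, 6, 2, 4, 5, 0]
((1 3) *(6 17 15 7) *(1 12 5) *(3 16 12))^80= ((1 16 12 5)(6 17 15 7))^80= (17)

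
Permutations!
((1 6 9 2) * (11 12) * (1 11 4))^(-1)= ((1 6 9 2 11 12 4))^(-1)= (1 4 12 11 2 9 6)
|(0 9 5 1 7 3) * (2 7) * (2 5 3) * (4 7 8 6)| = 30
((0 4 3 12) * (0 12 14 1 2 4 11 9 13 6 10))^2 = ((0 11 9 13 6 10)(1 2 4 3 14))^2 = (0 9 6)(1 4 14 2 3)(10 11 13)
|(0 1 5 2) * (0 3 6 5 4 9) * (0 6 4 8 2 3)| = 20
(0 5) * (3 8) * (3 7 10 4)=(0 5)(3 8 7 10 4)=[5, 1, 2, 8, 3, 0, 6, 10, 7, 9, 4]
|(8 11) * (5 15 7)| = 6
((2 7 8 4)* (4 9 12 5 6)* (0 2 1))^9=((0 2 7 8 9 12 5 6 4 1))^9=(0 1 4 6 5 12 9 8 7 2)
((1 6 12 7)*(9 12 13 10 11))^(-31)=(1 6 13 10 11 9 12 7)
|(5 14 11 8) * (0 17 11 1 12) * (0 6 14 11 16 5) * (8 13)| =|(0 17 16 5 11 13 8)(1 12 6 14)| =28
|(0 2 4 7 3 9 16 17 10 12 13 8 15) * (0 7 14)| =|(0 2 4 14)(3 9 16 17 10 12 13 8 15 7)| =20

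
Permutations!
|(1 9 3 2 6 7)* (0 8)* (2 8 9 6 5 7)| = 20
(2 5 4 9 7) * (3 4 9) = [0, 1, 5, 4, 3, 9, 6, 2, 8, 7] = (2 5 9 7)(3 4)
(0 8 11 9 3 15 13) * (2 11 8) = (0 2 11 9 3 15 13) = [2, 1, 11, 15, 4, 5, 6, 7, 8, 3, 10, 9, 12, 0, 14, 13]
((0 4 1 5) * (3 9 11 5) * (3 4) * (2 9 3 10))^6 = (11)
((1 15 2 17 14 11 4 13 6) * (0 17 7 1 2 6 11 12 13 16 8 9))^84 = (0 13 8 14 4)(1 7 2 6 15)(9 12 16 17 11)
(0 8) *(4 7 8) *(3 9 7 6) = (0 4 6 3 9 7 8) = [4, 1, 2, 9, 6, 5, 3, 8, 0, 7]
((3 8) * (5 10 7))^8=(5 7 10)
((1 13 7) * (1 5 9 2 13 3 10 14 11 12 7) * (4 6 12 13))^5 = (1 13 11 14 10 3)(2 5 12 4 9 7 6)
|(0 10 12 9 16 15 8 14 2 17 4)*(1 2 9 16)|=|(0 10 12 16 15 8 14 9 1 2 17 4)|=12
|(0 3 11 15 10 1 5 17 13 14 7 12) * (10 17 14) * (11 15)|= |(0 3 15 17 13 10 1 5 14 7 12)|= 11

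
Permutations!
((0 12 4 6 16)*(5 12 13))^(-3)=((0 13 5 12 4 6 16))^(-3)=(0 4 13 6 5 16 12)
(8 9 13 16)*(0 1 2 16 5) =[1, 2, 16, 3, 4, 0, 6, 7, 9, 13, 10, 11, 12, 5, 14, 15, 8] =(0 1 2 16 8 9 13 5)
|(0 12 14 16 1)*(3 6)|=|(0 12 14 16 1)(3 6)|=10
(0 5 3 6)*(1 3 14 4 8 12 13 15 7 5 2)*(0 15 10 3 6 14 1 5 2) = (1 6 15 7 2 5)(3 14 4 8 12 13 10) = [0, 6, 5, 14, 8, 1, 15, 2, 12, 9, 3, 11, 13, 10, 4, 7]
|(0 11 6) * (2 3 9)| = |(0 11 6)(2 3 9)| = 3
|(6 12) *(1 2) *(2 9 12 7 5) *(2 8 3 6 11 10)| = 30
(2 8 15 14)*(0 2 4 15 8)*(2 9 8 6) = (0 9 8 6 2)(4 15 14) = [9, 1, 0, 3, 15, 5, 2, 7, 6, 8, 10, 11, 12, 13, 4, 14]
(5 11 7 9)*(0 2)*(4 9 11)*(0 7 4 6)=(0 2 7 11 4 9 5 6)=[2, 1, 7, 3, 9, 6, 0, 11, 8, 5, 10, 4]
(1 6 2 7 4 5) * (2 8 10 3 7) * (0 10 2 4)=(0 10 3 7)(1 6 8 2 4 5)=[10, 6, 4, 7, 5, 1, 8, 0, 2, 9, 3]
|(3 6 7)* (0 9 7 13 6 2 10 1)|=14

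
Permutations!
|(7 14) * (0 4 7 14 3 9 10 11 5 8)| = |(14)(0 4 7 3 9 10 11 5 8)| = 9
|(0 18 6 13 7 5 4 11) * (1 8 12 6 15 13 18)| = 12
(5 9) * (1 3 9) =[0, 3, 2, 9, 4, 1, 6, 7, 8, 5] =(1 3 9 5)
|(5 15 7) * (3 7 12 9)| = |(3 7 5 15 12 9)| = 6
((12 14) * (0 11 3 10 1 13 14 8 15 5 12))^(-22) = (0 14 13 1 10 3 11)(5 8)(12 15)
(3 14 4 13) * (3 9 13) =(3 14 4)(9 13) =[0, 1, 2, 14, 3, 5, 6, 7, 8, 13, 10, 11, 12, 9, 4]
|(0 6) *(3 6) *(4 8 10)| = 3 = |(0 3 6)(4 8 10)|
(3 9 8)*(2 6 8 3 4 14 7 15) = (2 6 8 4 14 7 15)(3 9) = [0, 1, 6, 9, 14, 5, 8, 15, 4, 3, 10, 11, 12, 13, 7, 2]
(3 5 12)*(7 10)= [0, 1, 2, 5, 4, 12, 6, 10, 8, 9, 7, 11, 3]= (3 5 12)(7 10)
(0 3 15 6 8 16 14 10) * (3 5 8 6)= (0 5 8 16 14 10)(3 15)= [5, 1, 2, 15, 4, 8, 6, 7, 16, 9, 0, 11, 12, 13, 10, 3, 14]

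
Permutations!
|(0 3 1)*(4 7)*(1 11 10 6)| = |(0 3 11 10 6 1)(4 7)| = 6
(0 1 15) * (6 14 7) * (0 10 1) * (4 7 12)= (1 15 10)(4 7 6 14 12)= [0, 15, 2, 3, 7, 5, 14, 6, 8, 9, 1, 11, 4, 13, 12, 10]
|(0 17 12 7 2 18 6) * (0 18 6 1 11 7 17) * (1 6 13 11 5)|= 4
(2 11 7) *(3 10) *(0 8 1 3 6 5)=(0 8 1 3 10 6 5)(2 11 7)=[8, 3, 11, 10, 4, 0, 5, 2, 1, 9, 6, 7]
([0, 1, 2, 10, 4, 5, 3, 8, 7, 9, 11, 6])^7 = [0, 1, 2, 6, 4, 5, 11, 8, 7, 9, 3, 10]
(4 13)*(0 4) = (0 4 13) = [4, 1, 2, 3, 13, 5, 6, 7, 8, 9, 10, 11, 12, 0]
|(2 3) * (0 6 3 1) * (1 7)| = |(0 6 3 2 7 1)| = 6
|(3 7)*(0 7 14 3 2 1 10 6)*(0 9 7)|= 6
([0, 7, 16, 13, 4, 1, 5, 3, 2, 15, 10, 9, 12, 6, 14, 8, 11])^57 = [0, 13, 9, 5, 4, 3, 7, 6, 11, 2, 10, 8, 12, 1, 14, 16, 15]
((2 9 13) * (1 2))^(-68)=(13)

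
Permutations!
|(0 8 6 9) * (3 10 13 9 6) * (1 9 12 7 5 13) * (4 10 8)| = |(0 4 10 1 9)(3 8)(5 13 12 7)| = 20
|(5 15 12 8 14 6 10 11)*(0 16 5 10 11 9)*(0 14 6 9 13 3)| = 22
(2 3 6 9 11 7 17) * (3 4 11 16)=(2 4 11 7 17)(3 6 9 16)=[0, 1, 4, 6, 11, 5, 9, 17, 8, 16, 10, 7, 12, 13, 14, 15, 3, 2]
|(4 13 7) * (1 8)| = 6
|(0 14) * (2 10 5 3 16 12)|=6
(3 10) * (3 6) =(3 10 6) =[0, 1, 2, 10, 4, 5, 3, 7, 8, 9, 6]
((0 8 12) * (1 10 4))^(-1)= (0 12 8)(1 4 10)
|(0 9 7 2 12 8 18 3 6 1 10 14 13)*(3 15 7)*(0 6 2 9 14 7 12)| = |(0 14 13 6 1 10 7 9 3 2)(8 18 15 12)| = 20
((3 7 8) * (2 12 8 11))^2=(2 8 7)(3 11 12)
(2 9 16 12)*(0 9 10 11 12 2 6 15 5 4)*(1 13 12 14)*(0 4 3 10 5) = (0 9 16 2 5 3 10 11 14 1 13 12 6 15) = [9, 13, 5, 10, 4, 3, 15, 7, 8, 16, 11, 14, 6, 12, 1, 0, 2]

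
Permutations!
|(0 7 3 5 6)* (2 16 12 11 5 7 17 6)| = |(0 17 6)(2 16 12 11 5)(3 7)| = 30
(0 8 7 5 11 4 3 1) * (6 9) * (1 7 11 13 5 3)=(0 8 11 4 1)(3 7)(5 13)(6 9)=[8, 0, 2, 7, 1, 13, 9, 3, 11, 6, 10, 4, 12, 5]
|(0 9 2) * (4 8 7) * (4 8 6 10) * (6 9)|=|(0 6 10 4 9 2)(7 8)|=6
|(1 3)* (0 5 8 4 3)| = |(0 5 8 4 3 1)| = 6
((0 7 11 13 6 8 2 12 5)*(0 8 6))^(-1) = (0 13 11 7)(2 8 5 12)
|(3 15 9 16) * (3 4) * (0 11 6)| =|(0 11 6)(3 15 9 16 4)| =15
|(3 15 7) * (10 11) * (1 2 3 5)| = |(1 2 3 15 7 5)(10 11)| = 6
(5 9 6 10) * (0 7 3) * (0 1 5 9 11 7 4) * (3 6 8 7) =(0 4)(1 5 11 3)(6 10 9 8 7) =[4, 5, 2, 1, 0, 11, 10, 6, 7, 8, 9, 3]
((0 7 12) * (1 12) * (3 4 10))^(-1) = ((0 7 1 12)(3 4 10))^(-1) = (0 12 1 7)(3 10 4)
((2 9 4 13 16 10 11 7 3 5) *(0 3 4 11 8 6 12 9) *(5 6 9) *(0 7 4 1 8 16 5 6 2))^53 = (0 13 11 8 7 3 5 4 9 1 2)(6 12)(10 16)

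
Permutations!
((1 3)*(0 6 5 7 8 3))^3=((0 6 5 7 8 3 1))^3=(0 7 1 5 3 6 8)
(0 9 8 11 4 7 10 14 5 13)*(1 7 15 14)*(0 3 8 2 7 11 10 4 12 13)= (0 9 2 7 4 15 14 5)(1 11 12 13 3 8 10)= [9, 11, 7, 8, 15, 0, 6, 4, 10, 2, 1, 12, 13, 3, 5, 14]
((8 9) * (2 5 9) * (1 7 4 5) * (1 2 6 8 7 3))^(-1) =(1 3)(4 7 9 5)(6 8)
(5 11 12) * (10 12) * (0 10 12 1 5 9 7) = (0 10 1 5 11 12 9 7) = [10, 5, 2, 3, 4, 11, 6, 0, 8, 7, 1, 12, 9]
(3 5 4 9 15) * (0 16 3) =(0 16 3 5 4 9 15) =[16, 1, 2, 5, 9, 4, 6, 7, 8, 15, 10, 11, 12, 13, 14, 0, 3]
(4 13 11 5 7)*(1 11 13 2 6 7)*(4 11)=(13)(1 4 2 6 7 11 5)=[0, 4, 6, 3, 2, 1, 7, 11, 8, 9, 10, 5, 12, 13]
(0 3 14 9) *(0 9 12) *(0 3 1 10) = (0 1 10)(3 14 12) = [1, 10, 2, 14, 4, 5, 6, 7, 8, 9, 0, 11, 3, 13, 12]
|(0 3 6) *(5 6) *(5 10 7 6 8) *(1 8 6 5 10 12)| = 9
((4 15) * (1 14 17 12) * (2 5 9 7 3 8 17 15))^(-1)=((1 14 15 4 2 5 9 7 3 8 17 12))^(-1)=(1 12 17 8 3 7 9 5 2 4 15 14)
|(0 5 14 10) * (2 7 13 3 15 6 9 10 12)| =12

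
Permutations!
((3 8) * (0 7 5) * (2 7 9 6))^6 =(9)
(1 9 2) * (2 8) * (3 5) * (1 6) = [0, 9, 6, 5, 4, 3, 1, 7, 2, 8] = (1 9 8 2 6)(3 5)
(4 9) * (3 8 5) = (3 8 5)(4 9) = [0, 1, 2, 8, 9, 3, 6, 7, 5, 4]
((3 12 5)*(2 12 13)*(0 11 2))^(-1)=((0 11 2 12 5 3 13))^(-1)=(0 13 3 5 12 2 11)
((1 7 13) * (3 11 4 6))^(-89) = ((1 7 13)(3 11 4 6))^(-89) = (1 7 13)(3 6 4 11)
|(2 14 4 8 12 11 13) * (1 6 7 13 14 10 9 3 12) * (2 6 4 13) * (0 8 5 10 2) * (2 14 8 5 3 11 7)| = 44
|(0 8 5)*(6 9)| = 6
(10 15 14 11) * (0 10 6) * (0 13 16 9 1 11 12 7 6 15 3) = (0 10 3)(1 11 15 14 12 7 6 13 16 9) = [10, 11, 2, 0, 4, 5, 13, 6, 8, 1, 3, 15, 7, 16, 12, 14, 9]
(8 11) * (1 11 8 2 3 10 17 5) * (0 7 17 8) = (0 7 17 5 1 11 2 3 10 8) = [7, 11, 3, 10, 4, 1, 6, 17, 0, 9, 8, 2, 12, 13, 14, 15, 16, 5]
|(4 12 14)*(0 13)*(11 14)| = 4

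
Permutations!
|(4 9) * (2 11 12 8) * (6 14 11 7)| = 14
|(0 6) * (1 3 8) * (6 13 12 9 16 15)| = 21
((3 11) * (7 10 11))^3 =((3 7 10 11))^3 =(3 11 10 7)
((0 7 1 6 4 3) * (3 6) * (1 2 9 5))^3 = (0 9 3 2 1 7 5)(4 6)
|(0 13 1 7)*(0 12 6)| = 6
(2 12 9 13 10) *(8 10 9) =(2 12 8 10)(9 13) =[0, 1, 12, 3, 4, 5, 6, 7, 10, 13, 2, 11, 8, 9]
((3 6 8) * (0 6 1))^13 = ((0 6 8 3 1))^13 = (0 3 6 1 8)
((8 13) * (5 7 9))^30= (13)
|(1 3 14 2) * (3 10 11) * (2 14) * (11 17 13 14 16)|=9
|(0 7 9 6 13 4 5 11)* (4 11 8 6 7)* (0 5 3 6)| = |(0 4 3 6 13 11 5 8)(7 9)| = 8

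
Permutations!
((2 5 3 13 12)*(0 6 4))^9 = ((0 6 4)(2 5 3 13 12))^9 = (2 12 13 3 5)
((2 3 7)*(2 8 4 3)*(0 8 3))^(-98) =((0 8 4)(3 7))^(-98) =(0 8 4)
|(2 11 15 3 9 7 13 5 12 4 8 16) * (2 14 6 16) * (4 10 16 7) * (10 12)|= 7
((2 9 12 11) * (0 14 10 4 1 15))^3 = ((0 14 10 4 1 15)(2 9 12 11))^3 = (0 4)(1 14)(2 11 12 9)(10 15)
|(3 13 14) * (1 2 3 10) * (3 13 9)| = |(1 2 13 14 10)(3 9)| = 10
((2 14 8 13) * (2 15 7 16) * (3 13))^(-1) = (2 16 7 15 13 3 8 14)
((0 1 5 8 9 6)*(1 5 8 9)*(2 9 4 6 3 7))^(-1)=((0 5 4 6)(1 8)(2 9 3 7))^(-1)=(0 6 4 5)(1 8)(2 7 3 9)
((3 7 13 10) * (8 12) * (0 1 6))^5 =(0 6 1)(3 7 13 10)(8 12)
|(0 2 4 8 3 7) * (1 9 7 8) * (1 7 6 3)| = |(0 2 4 7)(1 9 6 3 8)| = 20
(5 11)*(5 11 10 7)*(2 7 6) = (11)(2 7 5 10 6) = [0, 1, 7, 3, 4, 10, 2, 5, 8, 9, 6, 11]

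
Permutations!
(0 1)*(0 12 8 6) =(0 1 12 8 6) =[1, 12, 2, 3, 4, 5, 0, 7, 6, 9, 10, 11, 8]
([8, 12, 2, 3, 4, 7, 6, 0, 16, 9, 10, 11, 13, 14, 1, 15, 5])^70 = (16)(1 13)(12 14)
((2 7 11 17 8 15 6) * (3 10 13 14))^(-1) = (2 6 15 8 17 11 7)(3 14 13 10)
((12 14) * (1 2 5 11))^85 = ((1 2 5 11)(12 14))^85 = (1 2 5 11)(12 14)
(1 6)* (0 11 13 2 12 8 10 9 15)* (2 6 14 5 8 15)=(0 11 13 6 1 14 5 8 10 9 2 12 15)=[11, 14, 12, 3, 4, 8, 1, 7, 10, 2, 9, 13, 15, 6, 5, 0]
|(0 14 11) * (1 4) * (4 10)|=|(0 14 11)(1 10 4)|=3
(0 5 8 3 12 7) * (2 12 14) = (0 5 8 3 14 2 12 7) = [5, 1, 12, 14, 4, 8, 6, 0, 3, 9, 10, 11, 7, 13, 2]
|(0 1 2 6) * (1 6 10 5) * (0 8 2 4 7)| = |(0 6 8 2 10 5 1 4 7)| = 9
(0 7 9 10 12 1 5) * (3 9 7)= [3, 5, 2, 9, 4, 0, 6, 7, 8, 10, 12, 11, 1]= (0 3 9 10 12 1 5)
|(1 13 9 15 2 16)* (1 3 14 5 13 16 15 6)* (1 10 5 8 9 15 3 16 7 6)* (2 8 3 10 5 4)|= 24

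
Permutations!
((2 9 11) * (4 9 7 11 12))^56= (2 11 7)(4 12 9)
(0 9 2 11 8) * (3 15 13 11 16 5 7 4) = (0 9 2 16 5 7 4 3 15 13 11 8) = [9, 1, 16, 15, 3, 7, 6, 4, 0, 2, 10, 8, 12, 11, 14, 13, 5]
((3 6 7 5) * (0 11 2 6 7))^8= (11)(3 5 7)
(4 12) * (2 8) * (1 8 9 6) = (1 8 2 9 6)(4 12) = [0, 8, 9, 3, 12, 5, 1, 7, 2, 6, 10, 11, 4]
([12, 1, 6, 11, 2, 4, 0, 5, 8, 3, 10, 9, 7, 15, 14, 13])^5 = [2, 1, 5, 9, 7, 12, 4, 0, 8, 11, 10, 3, 6, 15, 14, 13]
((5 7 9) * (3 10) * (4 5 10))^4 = (3 9 5)(4 10 7)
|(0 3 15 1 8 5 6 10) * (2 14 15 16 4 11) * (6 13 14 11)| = 6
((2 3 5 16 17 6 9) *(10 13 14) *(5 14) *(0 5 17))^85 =(0 5 16)(2 17 14 9 13 3 6 10)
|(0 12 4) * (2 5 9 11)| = 12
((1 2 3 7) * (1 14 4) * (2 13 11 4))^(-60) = (14)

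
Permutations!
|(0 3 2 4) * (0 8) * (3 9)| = |(0 9 3 2 4 8)| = 6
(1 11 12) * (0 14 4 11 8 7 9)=[14, 8, 2, 3, 11, 5, 6, 9, 7, 0, 10, 12, 1, 13, 4]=(0 14 4 11 12 1 8 7 9)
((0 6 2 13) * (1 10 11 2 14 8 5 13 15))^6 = ((0 6 14 8 5 13)(1 10 11 2 15))^6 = (1 10 11 2 15)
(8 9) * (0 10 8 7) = [10, 1, 2, 3, 4, 5, 6, 0, 9, 7, 8] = (0 10 8 9 7)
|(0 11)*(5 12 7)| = |(0 11)(5 12 7)| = 6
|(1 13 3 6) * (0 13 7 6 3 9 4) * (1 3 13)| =|(0 1 7 6 3 13 9 4)| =8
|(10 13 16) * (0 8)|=|(0 8)(10 13 16)|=6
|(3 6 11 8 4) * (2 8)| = |(2 8 4 3 6 11)| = 6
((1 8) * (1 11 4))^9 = ((1 8 11 4))^9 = (1 8 11 4)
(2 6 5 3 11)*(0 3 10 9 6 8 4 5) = (0 3 11 2 8 4 5 10 9 6) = [3, 1, 8, 11, 5, 10, 0, 7, 4, 6, 9, 2]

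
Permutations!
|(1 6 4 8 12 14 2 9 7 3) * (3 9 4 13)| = |(1 6 13 3)(2 4 8 12 14)(7 9)| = 20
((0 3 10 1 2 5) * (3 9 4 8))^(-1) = (0 5 2 1 10 3 8 4 9)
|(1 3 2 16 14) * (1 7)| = |(1 3 2 16 14 7)| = 6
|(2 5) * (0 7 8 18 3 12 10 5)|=|(0 7 8 18 3 12 10 5 2)|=9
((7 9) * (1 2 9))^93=((1 2 9 7))^93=(1 2 9 7)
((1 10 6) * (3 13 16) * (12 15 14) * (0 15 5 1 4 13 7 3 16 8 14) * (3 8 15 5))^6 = ((16)(0 5 1 10 6 4 13 15)(3 7 8 14 12))^6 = (16)(0 13 6 1)(3 7 8 14 12)(4 10 5 15)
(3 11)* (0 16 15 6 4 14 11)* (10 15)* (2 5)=(0 16 10 15 6 4 14 11 3)(2 5)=[16, 1, 5, 0, 14, 2, 4, 7, 8, 9, 15, 3, 12, 13, 11, 6, 10]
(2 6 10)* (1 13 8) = (1 13 8)(2 6 10) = [0, 13, 6, 3, 4, 5, 10, 7, 1, 9, 2, 11, 12, 8]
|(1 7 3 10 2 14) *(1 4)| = 7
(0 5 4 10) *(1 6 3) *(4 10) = (0 5 10)(1 6 3) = [5, 6, 2, 1, 4, 10, 3, 7, 8, 9, 0]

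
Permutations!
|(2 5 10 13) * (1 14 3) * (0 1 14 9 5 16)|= 8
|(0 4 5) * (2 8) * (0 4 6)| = |(0 6)(2 8)(4 5)| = 2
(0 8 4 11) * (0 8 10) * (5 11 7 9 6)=(0 10)(4 7 9 6 5 11 8)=[10, 1, 2, 3, 7, 11, 5, 9, 4, 6, 0, 8]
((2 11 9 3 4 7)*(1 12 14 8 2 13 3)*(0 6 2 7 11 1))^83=((0 6 2 1 12 14 8 7 13 3 4 11 9))^83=(0 14 4 2 7 9 12 3 6 8 11 1 13)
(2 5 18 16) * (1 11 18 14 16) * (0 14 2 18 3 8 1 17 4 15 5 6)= [14, 11, 6, 8, 15, 2, 0, 7, 1, 9, 10, 3, 12, 13, 16, 5, 18, 4, 17]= (0 14 16 18 17 4 15 5 2 6)(1 11 3 8)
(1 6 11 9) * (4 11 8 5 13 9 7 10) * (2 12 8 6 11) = (1 11 7 10 4 2 12 8 5 13 9) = [0, 11, 12, 3, 2, 13, 6, 10, 5, 1, 4, 7, 8, 9]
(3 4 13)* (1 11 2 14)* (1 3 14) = [0, 11, 1, 4, 13, 5, 6, 7, 8, 9, 10, 2, 12, 14, 3] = (1 11 2)(3 4 13 14)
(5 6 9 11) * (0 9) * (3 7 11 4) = (0 9 4 3 7 11 5 6) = [9, 1, 2, 7, 3, 6, 0, 11, 8, 4, 10, 5]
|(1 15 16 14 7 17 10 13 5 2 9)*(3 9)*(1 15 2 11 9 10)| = |(1 2 3 10 13 5 11 9 15 16 14 7 17)| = 13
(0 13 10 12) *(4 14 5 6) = (0 13 10 12)(4 14 5 6) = [13, 1, 2, 3, 14, 6, 4, 7, 8, 9, 12, 11, 0, 10, 5]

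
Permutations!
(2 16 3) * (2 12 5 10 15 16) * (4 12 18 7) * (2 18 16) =(2 18 7 4 12 5 10 15)(3 16) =[0, 1, 18, 16, 12, 10, 6, 4, 8, 9, 15, 11, 5, 13, 14, 2, 3, 17, 7]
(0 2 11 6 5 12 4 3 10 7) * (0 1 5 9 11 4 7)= [2, 5, 4, 10, 3, 12, 9, 1, 8, 11, 0, 6, 7]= (0 2 4 3 10)(1 5 12 7)(6 9 11)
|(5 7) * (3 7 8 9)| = |(3 7 5 8 9)| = 5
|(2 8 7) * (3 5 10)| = 3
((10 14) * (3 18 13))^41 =(3 13 18)(10 14)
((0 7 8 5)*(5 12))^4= (0 5 12 8 7)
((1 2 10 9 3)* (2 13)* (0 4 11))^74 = (0 11 4)(1 2 9)(3 13 10)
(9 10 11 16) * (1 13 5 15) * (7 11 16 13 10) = (1 10 16 9 7 11 13 5 15) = [0, 10, 2, 3, 4, 15, 6, 11, 8, 7, 16, 13, 12, 5, 14, 1, 9]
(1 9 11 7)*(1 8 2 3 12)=(1 9 11 7 8 2 3 12)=[0, 9, 3, 12, 4, 5, 6, 8, 2, 11, 10, 7, 1]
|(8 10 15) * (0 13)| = |(0 13)(8 10 15)| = 6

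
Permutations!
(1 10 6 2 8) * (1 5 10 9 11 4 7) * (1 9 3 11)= (1 3 11 4 7 9)(2 8 5 10 6)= [0, 3, 8, 11, 7, 10, 2, 9, 5, 1, 6, 4]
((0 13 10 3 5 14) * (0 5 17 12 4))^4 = ((0 13 10 3 17 12 4)(5 14))^4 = (0 17 13 12 10 4 3)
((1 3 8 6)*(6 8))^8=((8)(1 3 6))^8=(8)(1 6 3)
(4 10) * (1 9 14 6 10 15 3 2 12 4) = (1 9 14 6 10)(2 12 4 15 3) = [0, 9, 12, 2, 15, 5, 10, 7, 8, 14, 1, 11, 4, 13, 6, 3]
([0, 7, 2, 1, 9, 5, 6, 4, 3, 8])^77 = (1 3 8 9 4 7)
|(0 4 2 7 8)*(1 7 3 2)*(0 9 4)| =10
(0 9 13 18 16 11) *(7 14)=[9, 1, 2, 3, 4, 5, 6, 14, 8, 13, 10, 0, 12, 18, 7, 15, 11, 17, 16]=(0 9 13 18 16 11)(7 14)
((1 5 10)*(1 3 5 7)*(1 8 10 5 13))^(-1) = (1 13 3 10 8 7)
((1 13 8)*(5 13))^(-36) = ((1 5 13 8))^(-36) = (13)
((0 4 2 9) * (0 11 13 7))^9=(0 2 11 7 4 9 13)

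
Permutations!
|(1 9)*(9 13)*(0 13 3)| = |(0 13 9 1 3)| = 5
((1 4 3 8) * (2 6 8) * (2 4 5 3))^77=((1 5 3 4 2 6 8))^77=(8)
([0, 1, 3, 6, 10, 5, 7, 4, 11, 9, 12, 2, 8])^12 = (2 7 12)(3 4 8)(6 10 11)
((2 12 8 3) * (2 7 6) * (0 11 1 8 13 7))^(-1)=(0 3 8 1 11)(2 6 7 13 12)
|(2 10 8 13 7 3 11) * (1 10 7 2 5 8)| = 14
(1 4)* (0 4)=(0 4 1)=[4, 0, 2, 3, 1]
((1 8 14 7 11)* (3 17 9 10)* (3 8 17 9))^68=(1 8 17 14 3 7 9 11 10)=((1 17 3 9 10 8 14 7 11))^68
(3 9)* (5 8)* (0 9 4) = (0 9 3 4)(5 8) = [9, 1, 2, 4, 0, 8, 6, 7, 5, 3]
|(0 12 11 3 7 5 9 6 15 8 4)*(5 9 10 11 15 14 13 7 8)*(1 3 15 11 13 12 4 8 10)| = 12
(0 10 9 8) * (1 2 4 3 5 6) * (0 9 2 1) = (0 10 2 4 3 5 6)(8 9) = [10, 1, 4, 5, 3, 6, 0, 7, 9, 8, 2]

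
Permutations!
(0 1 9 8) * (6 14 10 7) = (0 1 9 8)(6 14 10 7) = [1, 9, 2, 3, 4, 5, 14, 6, 0, 8, 7, 11, 12, 13, 10]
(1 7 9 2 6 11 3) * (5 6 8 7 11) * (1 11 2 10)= (1 2 8 7 9 10)(3 11)(5 6)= [0, 2, 8, 11, 4, 6, 5, 9, 7, 10, 1, 3]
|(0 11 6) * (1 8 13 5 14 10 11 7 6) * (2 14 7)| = |(0 2 14 10 11 1 8 13 5 7 6)| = 11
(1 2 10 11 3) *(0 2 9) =(0 2 10 11 3 1 9) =[2, 9, 10, 1, 4, 5, 6, 7, 8, 0, 11, 3]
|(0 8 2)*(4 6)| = 6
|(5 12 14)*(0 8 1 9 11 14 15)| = |(0 8 1 9 11 14 5 12 15)| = 9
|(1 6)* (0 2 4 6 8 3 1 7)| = 15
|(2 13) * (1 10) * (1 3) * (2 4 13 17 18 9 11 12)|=6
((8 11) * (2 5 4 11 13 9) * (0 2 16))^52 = (0 9 8 4 2 16 13 11 5) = ((0 2 5 4 11 8 13 9 16))^52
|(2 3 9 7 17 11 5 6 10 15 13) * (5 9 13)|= |(2 3 13)(5 6 10 15)(7 17 11 9)|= 12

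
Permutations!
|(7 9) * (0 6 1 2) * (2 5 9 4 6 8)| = 6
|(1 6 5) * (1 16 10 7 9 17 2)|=|(1 6 5 16 10 7 9 17 2)|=9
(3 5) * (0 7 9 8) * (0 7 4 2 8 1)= (0 4 2 8 7 9 1)(3 5)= [4, 0, 8, 5, 2, 3, 6, 9, 7, 1]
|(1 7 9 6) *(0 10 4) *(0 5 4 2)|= |(0 10 2)(1 7 9 6)(4 5)|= 12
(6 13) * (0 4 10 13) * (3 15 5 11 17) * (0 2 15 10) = (0 4)(2 15 5 11 17 3 10 13 6) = [4, 1, 15, 10, 0, 11, 2, 7, 8, 9, 13, 17, 12, 6, 14, 5, 16, 3]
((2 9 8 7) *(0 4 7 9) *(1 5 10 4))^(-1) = ((0 1 5 10 4 7 2)(8 9))^(-1) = (0 2 7 4 10 5 1)(8 9)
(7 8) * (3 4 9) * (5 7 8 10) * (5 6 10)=(3 4 9)(5 7)(6 10)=[0, 1, 2, 4, 9, 7, 10, 5, 8, 3, 6]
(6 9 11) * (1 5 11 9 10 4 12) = (1 5 11 6 10 4 12) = [0, 5, 2, 3, 12, 11, 10, 7, 8, 9, 4, 6, 1]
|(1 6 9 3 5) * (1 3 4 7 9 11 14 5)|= 6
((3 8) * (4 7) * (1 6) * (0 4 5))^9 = (0 4 7 5)(1 6)(3 8)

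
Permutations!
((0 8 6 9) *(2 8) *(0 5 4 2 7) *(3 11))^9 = (0 7)(2 9)(3 11)(4 6)(5 8) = ((0 7)(2 8 6 9 5 4)(3 11))^9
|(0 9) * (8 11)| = 2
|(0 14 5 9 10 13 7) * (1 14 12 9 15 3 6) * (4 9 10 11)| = 30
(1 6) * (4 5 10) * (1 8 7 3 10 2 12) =(1 6 8 7 3 10 4 5 2 12) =[0, 6, 12, 10, 5, 2, 8, 3, 7, 9, 4, 11, 1]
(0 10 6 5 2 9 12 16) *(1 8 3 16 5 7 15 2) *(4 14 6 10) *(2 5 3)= (0 4 14 6 7 15 5 1 8 2 9 12 3 16)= [4, 8, 9, 16, 14, 1, 7, 15, 2, 12, 10, 11, 3, 13, 6, 5, 0]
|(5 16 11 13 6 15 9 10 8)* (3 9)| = |(3 9 10 8 5 16 11 13 6 15)| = 10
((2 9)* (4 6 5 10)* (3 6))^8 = ((2 9)(3 6 5 10 4))^8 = (3 10 6 4 5)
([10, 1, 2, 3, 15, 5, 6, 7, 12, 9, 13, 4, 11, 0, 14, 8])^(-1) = [13, 1, 2, 3, 11, 5, 6, 7, 15, 9, 0, 12, 8, 10, 14, 4]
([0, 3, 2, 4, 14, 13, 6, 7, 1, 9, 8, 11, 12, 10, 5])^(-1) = (1 8 10 13 5 14 4 3)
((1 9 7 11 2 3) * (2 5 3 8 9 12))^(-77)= ((1 12 2 8 9 7 11 5 3))^(-77)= (1 9 3 8 5 2 11 12 7)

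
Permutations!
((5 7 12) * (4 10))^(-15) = ((4 10)(5 7 12))^(-15) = (12)(4 10)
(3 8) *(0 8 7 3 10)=(0 8 10)(3 7)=[8, 1, 2, 7, 4, 5, 6, 3, 10, 9, 0]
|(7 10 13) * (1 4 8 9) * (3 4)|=|(1 3 4 8 9)(7 10 13)|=15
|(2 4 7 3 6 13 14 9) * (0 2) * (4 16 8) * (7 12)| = 12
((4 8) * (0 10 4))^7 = ((0 10 4 8))^7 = (0 8 4 10)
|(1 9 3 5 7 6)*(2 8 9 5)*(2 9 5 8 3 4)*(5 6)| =12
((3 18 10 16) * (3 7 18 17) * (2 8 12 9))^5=(2 8 12 9)(3 17)(7 18 10 16)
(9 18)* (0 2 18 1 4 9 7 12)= (0 2 18 7 12)(1 4 9)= [2, 4, 18, 3, 9, 5, 6, 12, 8, 1, 10, 11, 0, 13, 14, 15, 16, 17, 7]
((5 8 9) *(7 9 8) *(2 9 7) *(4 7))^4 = (2 9 5) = ((2 9 5)(4 7))^4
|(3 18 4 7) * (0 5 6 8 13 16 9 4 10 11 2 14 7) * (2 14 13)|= |(0 5 6 8 2 13 16 9 4)(3 18 10 11 14 7)|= 18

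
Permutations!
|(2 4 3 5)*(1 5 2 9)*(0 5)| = 12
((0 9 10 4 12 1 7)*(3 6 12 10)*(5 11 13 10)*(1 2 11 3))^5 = ((0 9 1 7)(2 11 13 10 4 5 3 6 12))^5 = (0 9 1 7)(2 5 11 3 13 6 10 12 4)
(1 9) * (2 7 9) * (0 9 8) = (0 9 1 2 7 8) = [9, 2, 7, 3, 4, 5, 6, 8, 0, 1]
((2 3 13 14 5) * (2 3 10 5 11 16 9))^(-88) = ((2 10 5 3 13 14 11 16 9))^(-88) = (2 5 13 11 9 10 3 14 16)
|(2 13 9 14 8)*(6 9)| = 6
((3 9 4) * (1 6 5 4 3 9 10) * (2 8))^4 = ((1 6 5 4 9 3 10)(2 8))^4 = (1 9 6 3 5 10 4)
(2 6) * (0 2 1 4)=[2, 4, 6, 3, 0, 5, 1]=(0 2 6 1 4)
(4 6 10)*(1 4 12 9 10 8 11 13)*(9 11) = (1 4 6 8 9 10 12 11 13) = [0, 4, 2, 3, 6, 5, 8, 7, 9, 10, 12, 13, 11, 1]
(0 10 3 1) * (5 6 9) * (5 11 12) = (0 10 3 1)(5 6 9 11 12) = [10, 0, 2, 1, 4, 6, 9, 7, 8, 11, 3, 12, 5]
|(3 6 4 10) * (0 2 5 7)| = |(0 2 5 7)(3 6 4 10)| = 4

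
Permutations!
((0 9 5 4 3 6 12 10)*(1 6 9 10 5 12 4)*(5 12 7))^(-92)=(12)(1 5 7 9 3 4 6)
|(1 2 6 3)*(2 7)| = 5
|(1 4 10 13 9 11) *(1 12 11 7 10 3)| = 12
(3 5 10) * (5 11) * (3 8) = (3 11 5 10 8) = [0, 1, 2, 11, 4, 10, 6, 7, 3, 9, 8, 5]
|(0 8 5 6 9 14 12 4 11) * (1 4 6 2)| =|(0 8 5 2 1 4 11)(6 9 14 12)| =28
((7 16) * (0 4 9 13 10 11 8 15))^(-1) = ((0 4 9 13 10 11 8 15)(7 16))^(-1) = (0 15 8 11 10 13 9 4)(7 16)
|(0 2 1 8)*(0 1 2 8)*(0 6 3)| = |(0 8 1 6 3)| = 5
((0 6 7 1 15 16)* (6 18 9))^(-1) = ((0 18 9 6 7 1 15 16))^(-1) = (0 16 15 1 7 6 9 18)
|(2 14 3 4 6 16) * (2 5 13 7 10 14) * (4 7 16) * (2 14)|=|(2 14 3 7 10)(4 6)(5 13 16)|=30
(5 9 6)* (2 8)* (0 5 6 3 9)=(0 5)(2 8)(3 9)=[5, 1, 8, 9, 4, 0, 6, 7, 2, 3]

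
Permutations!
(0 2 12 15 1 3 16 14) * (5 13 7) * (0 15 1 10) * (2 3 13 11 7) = (0 3 16 14 15 10)(1 13 2 12)(5 11 7) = [3, 13, 12, 16, 4, 11, 6, 5, 8, 9, 0, 7, 1, 2, 15, 10, 14]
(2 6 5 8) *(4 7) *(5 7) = [0, 1, 6, 3, 5, 8, 7, 4, 2] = (2 6 7 4 5 8)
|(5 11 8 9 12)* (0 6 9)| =7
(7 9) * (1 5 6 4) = (1 5 6 4)(7 9) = [0, 5, 2, 3, 1, 6, 4, 9, 8, 7]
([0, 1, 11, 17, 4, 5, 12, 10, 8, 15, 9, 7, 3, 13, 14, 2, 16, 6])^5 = (2 15 9 10 7 11)(3 17 6 12)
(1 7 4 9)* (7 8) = (1 8 7 4 9) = [0, 8, 2, 3, 9, 5, 6, 4, 7, 1]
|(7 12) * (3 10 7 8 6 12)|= |(3 10 7)(6 12 8)|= 3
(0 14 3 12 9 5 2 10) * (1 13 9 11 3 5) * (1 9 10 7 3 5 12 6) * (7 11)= (0 14 12 7 3 6 1 13 10)(2 11 5)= [14, 13, 11, 6, 4, 2, 1, 3, 8, 9, 0, 5, 7, 10, 12]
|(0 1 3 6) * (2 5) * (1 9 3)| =4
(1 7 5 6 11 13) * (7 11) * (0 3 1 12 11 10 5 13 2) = (0 3 1 10 5 6 7 13 12 11 2) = [3, 10, 0, 1, 4, 6, 7, 13, 8, 9, 5, 2, 11, 12]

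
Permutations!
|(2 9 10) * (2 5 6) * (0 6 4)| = 7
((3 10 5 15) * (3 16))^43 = ((3 10 5 15 16))^43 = (3 15 10 16 5)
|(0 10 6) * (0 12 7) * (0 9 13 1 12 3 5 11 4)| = 35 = |(0 10 6 3 5 11 4)(1 12 7 9 13)|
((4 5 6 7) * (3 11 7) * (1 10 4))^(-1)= ((1 10 4 5 6 3 11 7))^(-1)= (1 7 11 3 6 5 4 10)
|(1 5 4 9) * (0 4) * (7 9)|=|(0 4 7 9 1 5)|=6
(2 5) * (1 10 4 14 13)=[0, 10, 5, 3, 14, 2, 6, 7, 8, 9, 4, 11, 12, 1, 13]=(1 10 4 14 13)(2 5)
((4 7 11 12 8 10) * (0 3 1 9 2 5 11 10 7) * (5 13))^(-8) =((0 3 1 9 2 13 5 11 12 8 7 10 4))^(-8) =(0 13 7 1 11 4 2 8 3 5 10 9 12)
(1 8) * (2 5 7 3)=(1 8)(2 5 7 3)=[0, 8, 5, 2, 4, 7, 6, 3, 1]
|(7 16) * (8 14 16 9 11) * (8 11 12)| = |(7 9 12 8 14 16)| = 6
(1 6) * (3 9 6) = (1 3 9 6) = [0, 3, 2, 9, 4, 5, 1, 7, 8, 6]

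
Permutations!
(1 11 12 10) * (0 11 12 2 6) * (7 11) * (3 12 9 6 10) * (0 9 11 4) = (0 7 4)(1 11 2 10)(3 12)(6 9) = [7, 11, 10, 12, 0, 5, 9, 4, 8, 6, 1, 2, 3]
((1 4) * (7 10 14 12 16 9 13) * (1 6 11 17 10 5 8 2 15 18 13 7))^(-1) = (1 13 18 15 2 8 5 7 9 16 12 14 10 17 11 6 4)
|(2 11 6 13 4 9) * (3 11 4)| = |(2 4 9)(3 11 6 13)| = 12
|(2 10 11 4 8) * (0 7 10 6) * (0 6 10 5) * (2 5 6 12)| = 10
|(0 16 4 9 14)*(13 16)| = |(0 13 16 4 9 14)| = 6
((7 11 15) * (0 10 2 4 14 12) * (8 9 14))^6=((0 10 2 4 8 9 14 12)(7 11 15))^6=(15)(0 14 8 2)(4 10 12 9)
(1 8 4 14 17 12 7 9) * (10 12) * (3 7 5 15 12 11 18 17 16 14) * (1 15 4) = (1 8)(3 7 9 15 12 5 4)(10 11 18 17)(14 16) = [0, 8, 2, 7, 3, 4, 6, 9, 1, 15, 11, 18, 5, 13, 16, 12, 14, 10, 17]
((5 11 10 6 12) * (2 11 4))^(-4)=(2 6 4 10 5 11 12)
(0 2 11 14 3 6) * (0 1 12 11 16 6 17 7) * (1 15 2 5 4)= [5, 12, 16, 17, 1, 4, 15, 0, 8, 9, 10, 14, 11, 13, 3, 2, 6, 7]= (0 5 4 1 12 11 14 3 17 7)(2 16 6 15)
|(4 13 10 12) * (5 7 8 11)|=|(4 13 10 12)(5 7 8 11)|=4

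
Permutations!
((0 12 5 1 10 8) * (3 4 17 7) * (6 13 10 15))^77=(0 6 12 13 5 10 1 8 15)(3 4 17 7)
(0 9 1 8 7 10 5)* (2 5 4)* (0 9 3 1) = (0 3 1 8 7 10 4 2 5 9) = [3, 8, 5, 1, 2, 9, 6, 10, 7, 0, 4]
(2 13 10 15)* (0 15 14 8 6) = (0 15 2 13 10 14 8 6) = [15, 1, 13, 3, 4, 5, 0, 7, 6, 9, 14, 11, 12, 10, 8, 2]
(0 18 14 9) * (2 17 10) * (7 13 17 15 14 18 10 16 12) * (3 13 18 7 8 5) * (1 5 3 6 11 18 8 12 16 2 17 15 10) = (0 1 5 6 11 18 7 8 3 13 15 14 9)(2 10 17) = [1, 5, 10, 13, 4, 6, 11, 8, 3, 0, 17, 18, 12, 15, 9, 14, 16, 2, 7]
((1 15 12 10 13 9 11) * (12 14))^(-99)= (1 13 14 11 10 15 9 12)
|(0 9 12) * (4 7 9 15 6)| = 7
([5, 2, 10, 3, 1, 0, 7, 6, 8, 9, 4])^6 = [0, 10, 4, 3, 2, 5, 6, 7, 8, 9, 1]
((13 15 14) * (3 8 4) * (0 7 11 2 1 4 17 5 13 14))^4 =((0 7 11 2 1 4 3 8 17 5 13 15))^4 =(0 1 17)(2 8 15)(3 13 11)(4 5 7)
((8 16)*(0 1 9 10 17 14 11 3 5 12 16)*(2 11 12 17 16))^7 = ((0 1 9 10 16 8)(2 11 3 5 17 14 12))^7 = (17)(0 1 9 10 16 8)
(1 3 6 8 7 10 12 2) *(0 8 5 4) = [8, 3, 1, 6, 0, 4, 5, 10, 7, 9, 12, 11, 2] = (0 8 7 10 12 2 1 3 6 5 4)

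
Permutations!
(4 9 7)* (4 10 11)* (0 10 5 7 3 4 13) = (0 10 11 13)(3 4 9)(5 7) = [10, 1, 2, 4, 9, 7, 6, 5, 8, 3, 11, 13, 12, 0]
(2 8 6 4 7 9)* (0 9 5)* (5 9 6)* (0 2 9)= (9)(0 6 4 7)(2 8 5)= [6, 1, 8, 3, 7, 2, 4, 0, 5, 9]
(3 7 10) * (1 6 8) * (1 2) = (1 6 8 2)(3 7 10) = [0, 6, 1, 7, 4, 5, 8, 10, 2, 9, 3]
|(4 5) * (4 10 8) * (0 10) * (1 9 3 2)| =20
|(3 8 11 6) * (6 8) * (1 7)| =|(1 7)(3 6)(8 11)| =2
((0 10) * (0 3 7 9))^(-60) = (10)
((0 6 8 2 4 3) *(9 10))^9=(0 2)(3 8)(4 6)(9 10)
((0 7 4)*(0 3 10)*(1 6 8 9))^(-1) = (0 10 3 4 7)(1 9 8 6)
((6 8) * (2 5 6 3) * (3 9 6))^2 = ((2 5 3)(6 8 9))^2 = (2 3 5)(6 9 8)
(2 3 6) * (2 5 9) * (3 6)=(2 6 5 9)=[0, 1, 6, 3, 4, 9, 5, 7, 8, 2]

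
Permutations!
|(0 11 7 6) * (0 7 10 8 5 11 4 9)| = 12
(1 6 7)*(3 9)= (1 6 7)(3 9)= [0, 6, 2, 9, 4, 5, 7, 1, 8, 3]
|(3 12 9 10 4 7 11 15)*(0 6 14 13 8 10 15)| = 36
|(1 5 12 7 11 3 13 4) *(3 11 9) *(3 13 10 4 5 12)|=9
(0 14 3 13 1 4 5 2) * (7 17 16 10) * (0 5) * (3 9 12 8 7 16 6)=(0 14 9 12 8 7 17 6 3 13 1 4)(2 5)(10 16)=[14, 4, 5, 13, 0, 2, 3, 17, 7, 12, 16, 11, 8, 1, 9, 15, 10, 6]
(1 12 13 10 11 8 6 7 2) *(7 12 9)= [0, 9, 1, 3, 4, 5, 12, 2, 6, 7, 11, 8, 13, 10]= (1 9 7 2)(6 12 13 10 11 8)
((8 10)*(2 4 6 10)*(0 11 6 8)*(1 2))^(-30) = ((0 11 6 10)(1 2 4 8))^(-30) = (0 6)(1 4)(2 8)(10 11)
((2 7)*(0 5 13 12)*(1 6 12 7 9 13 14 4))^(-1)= ((0 5 14 4 1 6 12)(2 9 13 7))^(-1)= (0 12 6 1 4 14 5)(2 7 13 9)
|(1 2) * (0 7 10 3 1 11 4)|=8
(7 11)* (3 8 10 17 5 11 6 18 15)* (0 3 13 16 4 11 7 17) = (0 3 8 10)(4 11 17 5 7 6 18 15 13 16) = [3, 1, 2, 8, 11, 7, 18, 6, 10, 9, 0, 17, 12, 16, 14, 13, 4, 5, 15]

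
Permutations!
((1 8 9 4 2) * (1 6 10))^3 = (1 4 10 9 6 8 2)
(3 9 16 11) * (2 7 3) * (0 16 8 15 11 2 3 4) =(0 16 2 7 4)(3 9 8 15 11) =[16, 1, 7, 9, 0, 5, 6, 4, 15, 8, 10, 3, 12, 13, 14, 11, 2]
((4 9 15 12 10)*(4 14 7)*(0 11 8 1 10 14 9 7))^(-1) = (0 14 12 15 9 10 1 8 11)(4 7)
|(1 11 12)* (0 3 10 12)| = 6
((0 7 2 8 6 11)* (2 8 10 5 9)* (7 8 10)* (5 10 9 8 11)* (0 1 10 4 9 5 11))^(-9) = (1 10 4 9 2 7 5 8 6 11)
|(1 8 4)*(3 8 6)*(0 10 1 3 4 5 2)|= 9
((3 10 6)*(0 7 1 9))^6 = ((0 7 1 9)(3 10 6))^6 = (10)(0 1)(7 9)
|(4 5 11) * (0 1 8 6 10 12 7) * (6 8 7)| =3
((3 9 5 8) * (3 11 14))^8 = (3 5 11)(8 14 9)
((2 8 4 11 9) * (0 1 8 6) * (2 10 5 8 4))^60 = ((0 1 4 11 9 10 5 8 2 6))^60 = (11)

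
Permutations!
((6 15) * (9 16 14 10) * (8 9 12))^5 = (6 15)(8 12 10 14 16 9)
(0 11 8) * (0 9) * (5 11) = (0 5 11 8 9) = [5, 1, 2, 3, 4, 11, 6, 7, 9, 0, 10, 8]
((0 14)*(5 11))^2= (14)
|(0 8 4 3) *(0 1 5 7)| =7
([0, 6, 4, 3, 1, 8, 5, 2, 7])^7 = (8)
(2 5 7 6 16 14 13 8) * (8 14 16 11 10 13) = (16)(2 5 7 6 11 10 13 14 8) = [0, 1, 5, 3, 4, 7, 11, 6, 2, 9, 13, 10, 12, 14, 8, 15, 16]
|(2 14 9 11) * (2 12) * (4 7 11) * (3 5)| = 14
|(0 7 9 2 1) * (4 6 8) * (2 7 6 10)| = |(0 6 8 4 10 2 1)(7 9)| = 14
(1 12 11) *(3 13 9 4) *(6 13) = (1 12 11)(3 6 13 9 4) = [0, 12, 2, 6, 3, 5, 13, 7, 8, 4, 10, 1, 11, 9]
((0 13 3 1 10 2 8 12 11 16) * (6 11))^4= (0 10 6 13 2 11 3 8 16 1 12)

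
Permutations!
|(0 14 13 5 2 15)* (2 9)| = |(0 14 13 5 9 2 15)| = 7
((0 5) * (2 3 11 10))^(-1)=(0 5)(2 10 11 3)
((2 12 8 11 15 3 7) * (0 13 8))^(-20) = ((0 13 8 11 15 3 7 2 12))^(-20) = (0 2 3 11 13 12 7 15 8)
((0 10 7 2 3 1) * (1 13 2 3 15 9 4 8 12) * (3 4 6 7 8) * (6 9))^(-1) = (0 1 12 8 10)(2 13 3 4 7 6 15)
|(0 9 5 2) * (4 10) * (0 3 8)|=6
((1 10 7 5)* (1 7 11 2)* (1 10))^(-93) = ((2 10 11)(5 7))^(-93) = (11)(5 7)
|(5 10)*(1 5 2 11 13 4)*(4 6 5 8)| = 6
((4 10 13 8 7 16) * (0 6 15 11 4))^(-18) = (0 15 4 13 7)(6 11 10 8 16)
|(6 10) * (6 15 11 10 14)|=|(6 14)(10 15 11)|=6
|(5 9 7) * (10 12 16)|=3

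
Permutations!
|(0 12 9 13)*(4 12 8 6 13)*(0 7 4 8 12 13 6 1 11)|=6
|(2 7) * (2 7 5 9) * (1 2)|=4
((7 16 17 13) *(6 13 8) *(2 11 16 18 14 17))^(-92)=(2 11 16)(6 8 17 14 18 7 13)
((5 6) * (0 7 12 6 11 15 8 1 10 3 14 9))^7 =((0 7 12 6 5 11 15 8 1 10 3 14 9))^7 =(0 8 7 1 12 10 6 3 5 14 11 9 15)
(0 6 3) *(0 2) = (0 6 3 2) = [6, 1, 0, 2, 4, 5, 3]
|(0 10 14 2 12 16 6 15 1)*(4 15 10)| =|(0 4 15 1)(2 12 16 6 10 14)| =12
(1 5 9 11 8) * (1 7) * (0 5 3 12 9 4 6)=(0 5 4 6)(1 3 12 9 11 8 7)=[5, 3, 2, 12, 6, 4, 0, 1, 7, 11, 10, 8, 9]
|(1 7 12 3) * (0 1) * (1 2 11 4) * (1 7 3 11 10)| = 20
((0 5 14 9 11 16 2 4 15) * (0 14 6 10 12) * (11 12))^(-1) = (0 12 9 14 15 4 2 16 11 10 6 5)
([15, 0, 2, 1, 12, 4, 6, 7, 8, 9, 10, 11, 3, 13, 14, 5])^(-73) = (0 12 15 3 5 1 4)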